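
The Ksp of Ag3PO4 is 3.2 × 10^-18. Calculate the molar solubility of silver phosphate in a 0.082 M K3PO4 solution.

Ag3PO4(s) <=> 3 Ag^+(aq) + PO4^3-(aq)
Ksp = [Ag^+]^3[PO4^3-]
Let s = moles of Ag3PO4 that dissolve per litre. [Ag^+] = 3s, [PO4^3-] = 0.082 + s ≈ 0.082 (Ksp is small, so little additional dissolves).
Ksp ≈ (3s)^3 × 0.082
s = 1.1 × 10^-6 M
Check: s = 1.1 × 10^-6 ≪ 0.082, so the approximation is valid.

s = 1.1 × 10^-6 M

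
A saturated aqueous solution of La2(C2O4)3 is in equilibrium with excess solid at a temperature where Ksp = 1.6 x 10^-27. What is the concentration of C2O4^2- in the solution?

[C2O4^2-] ≈ 5.1 × 10^-6 M

La2(C2O4)3(s) <=> 2 La^3+(aq) + 3 C2O4^2-(aq)
Ksp = [La^3+]^2[C2O4^2-]^3
Let s = molar solubility. Then [La^3+] = 2s and [C2O4^2-] = 3s.
So Ksp = (2s)^2 × (3s)^3 = 108s^5
s^5 = 1.6 x 10^-27 / 108, so s = 1.71 × 10^-6 M
[C2O4^2-] = 3s = 5.1 × 10^-6 M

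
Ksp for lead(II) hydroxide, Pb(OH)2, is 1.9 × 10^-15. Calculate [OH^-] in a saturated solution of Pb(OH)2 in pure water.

Pb(OH)2(s) <=> Pb^2+(aq) + 2 OH^-(aq)
Ksp = [Pb^2+][OH^-]^2
With molar solubility s: [Pb^2+] = s, [OH^-] = 2s.
Substituting: Ksp = s(2s)^2 = 4s^3
Solving, s = (1.9 × 10^-15/4)^(1/3) = 7.80 × 10^-6 M
[OH^-] = 2s = 1.6 x 10^-5 M

[OH^-] = 1.6 x 10^-5 M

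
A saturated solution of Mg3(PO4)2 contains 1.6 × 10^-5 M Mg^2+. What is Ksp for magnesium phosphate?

Mg3(PO4)2(s) ⇌ 3 Mg^2+ + 2 PO4^3-
Stoichiometry gives [PO4^3-] = (2/3)[Mg^2+] = 1.07 × 10^-5 M.
Ksp = [Mg^2+]^3[PO4^3-]^2
Ksp = (1.6 × 10^-5)^3 × (1.07 × 10^-5)^2 = 4.7 x 10^-25

4.7 × 10^-25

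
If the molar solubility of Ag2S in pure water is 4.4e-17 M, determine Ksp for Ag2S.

Ag2S(s) ⇌ 2 Ag^+ + S^2-
If s mol/L of Ag2S dissolves, [Ag^+] = 2s and [S^2-] = s.
Ksp = [Ag^+]^2[S^2-]
Substituting: Ksp = (2s)^2s = 4s^3
Ksp = 4 × (4.4 × 10^-17)^3 = 3.4 × 10^-49

Ksp = 3.4 × 10^-49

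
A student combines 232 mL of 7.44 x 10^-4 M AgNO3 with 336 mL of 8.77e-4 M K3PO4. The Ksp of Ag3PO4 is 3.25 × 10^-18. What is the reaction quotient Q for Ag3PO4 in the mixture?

1.46e-14

Total volume = 232 + 336 = 568 mL.
[Ag^+] = 7.44 × 10^-4 × (232/568) = 3.039 × 10^-4 M
[PO4^3-] = 8.77 × 10^-4 × (336/568) = 5.188 × 10^-4 M
Ag3PO4(s) ⇌ 3 Ag^+(aq) + PO4^3-(aq), so Q = [Ag^+]^3[PO4^3-]
Q = (3.039 × 10^-4)^3(5.188 × 10^-4) = 1.46 x 10^-14
Q > Ksp, so Ag3PO4 will precipitate.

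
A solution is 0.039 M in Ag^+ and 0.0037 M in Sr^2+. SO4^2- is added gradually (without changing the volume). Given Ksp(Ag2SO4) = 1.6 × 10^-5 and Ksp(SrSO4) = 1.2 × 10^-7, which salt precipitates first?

SrSO4

Precipitation of each salt starts when its ion product equals its Ksp.
For Ag2SO4: 1.6 × 10^-5 = (0.039)^2 × [SO4^2-]  ⇒  [SO4^2-] = 1.1 × 10^-2 M.
For SrSO4: 1.2 × 10^-7 = 0.0037 × [SO4^2-]  ⇒  [SO4^2-] = 3.2 x 10^-5 M.
The salt with the lower threshold [SO4^2-] precipitates first: SrSO4.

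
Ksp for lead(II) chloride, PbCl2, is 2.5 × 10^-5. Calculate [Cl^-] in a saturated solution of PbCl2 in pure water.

0.037 M

PbCl2(s) ⇌ Pb^2+(aq) + 2 Cl^-(aq)
Ksp = [Pb^2+][Cl^-]^2
With molar solubility s: [Pb^2+] = s, [Cl^-] = 2s.
Substituting: Ksp = s(2s)^2 = 4s^3
Solving, s = (2.5 × 10^-5/4)^(1/3) = 1.84 x 10^-2 M
[Cl^-] = 2s = 3.7 × 10^-2 M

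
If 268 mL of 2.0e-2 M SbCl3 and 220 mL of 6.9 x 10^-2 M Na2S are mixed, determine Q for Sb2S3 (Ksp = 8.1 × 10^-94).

Total volume = 268 + 220 = 488 mL.
[Sb^3+] = 2.0 × 10^-2 × (268/488) = 1.10 x 10^-2 M
[S^2-] = 6.9 × 10^-2 × (220/488) = 3.11 × 10^-2 M
Sb2S3(s) ⇌ 2 Sb^3+ + 3 S^2-, so Q = [Sb^3+]^2[S^2-]^3
Q = (1.10 × 10^-2)^2(3.11 × 10^-2)^3 = 3.6 × 10^-9
Q > Ksp, so Sb2S3 will precipitate.

Q = 3.6 × 10^-9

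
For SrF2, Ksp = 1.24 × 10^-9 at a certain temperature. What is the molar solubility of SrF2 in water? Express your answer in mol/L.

SrF2(s) <=> Sr^2+ + 2 F^-
Ksp = [Sr^2+][F^-]^2
Let s = molar solubility. Then [Sr^2+] = s and [F^-] = 2s.
So Ksp = s × (2s)^2 = 4s^3
Solving, s = (1.24 × 10^-9/4)^(1/3) = 6.77 × 10^-4 M

s ≈ 6.77 × 10^-4 M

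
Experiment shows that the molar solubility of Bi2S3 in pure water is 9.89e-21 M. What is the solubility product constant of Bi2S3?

Bi2S3(s) ⇌ 2 Bi^3+(aq) + 3 S^2-(aq)
If s mol/L of Bi2S3 dissolves, [Bi^3+] = 2s and [S^2-] = 3s.
Ksp = [Bi^3+]^2[S^2-]^3
So Ksp = (2s)^2 × (3s)^3 = 108s^5
With s = 9.89 x 10^-21: Ksp = 1.02 x 10^-98

Ksp = 1.02 × 10^-98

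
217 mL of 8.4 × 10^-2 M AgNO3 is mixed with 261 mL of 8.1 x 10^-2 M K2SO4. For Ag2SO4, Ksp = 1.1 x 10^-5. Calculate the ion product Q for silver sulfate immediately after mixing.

Q ≈ 6.4e-5

Total volume = 217 + 261 = 478 mL.
[Ag^+] = 8.4 x 10^-2 × (217/478) = 3.81 × 10^-2 M
[SO4^2-] = 8.1 × 10^-2 × (261/478) = 4.42 x 10^-2 M
Ag2SO4(s) <=> 2 Ag^+ + SO4^2-, so Q = [Ag^+]^2[SO4^2-]
Q = (3.81 x 10^-2)^2(4.42 x 10^-2) = 6.4 × 10^-5
Q > Ksp, so Ag2SO4 will precipitate.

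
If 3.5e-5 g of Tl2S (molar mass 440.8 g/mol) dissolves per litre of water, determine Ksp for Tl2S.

Molar solubility s = (3.5 × 10^-5 g/L) / (440.8 g/mol) = 7.94 × 10^-8 M.
Tl2S(s) ⇌ 2 Tl^+(aq) + S^2-(aq)
For each mole of Tl2S that dissolves: [Tl^+] = 2s, [S^2-] = s.
Ksp = [Tl^+]^2[S^2-]
Substituting: Ksp = (2s)^2s = 4s^3
Ksp = 4 × (7.94 x 10^-8)^3 = 2.0 × 10^-21

Ksp ≈ 2.0 x 10^-21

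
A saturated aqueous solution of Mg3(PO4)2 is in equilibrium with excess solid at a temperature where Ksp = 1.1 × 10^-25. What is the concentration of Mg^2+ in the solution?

[Mg^2+] = 1.2e-5 M

Mg3(PO4)2(s) <=> 3 Mg^2+ + 2 PO4^3-
Ksp = [Mg^2+]^3[PO4^3-]^2
With molar solubility s: [Mg^2+] = 3s, [PO4^3-] = 2s.
Substituting: Ksp = (3s)^3(2s)^2 = 108s^5
s = (1.1 × 10^-25 / 108)^(1/5) = 4.00 × 10^-6 M
[Mg^2+] = 3s = 1.2 × 10^-5 M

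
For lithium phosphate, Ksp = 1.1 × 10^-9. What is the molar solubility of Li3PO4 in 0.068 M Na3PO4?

Li3PO4(s) <=> 3 Li^+ + PO4^3-
Ksp = [Li^+]^3[PO4^3-]
If s mol/L dissolves here, [Li^+] = 3s, [PO4^3-] = 0.068 + s ≈ 0.068 (Ksp is small, so little additional dissolves).
Ksp ≈ (3s)^3 × 0.068
s = 8.4 × 10^-4 M
Check: s = 8.4 × 10^-4 ≪ 0.068, so the approximation is valid.

s ≈ 8.4 × 10^-4 M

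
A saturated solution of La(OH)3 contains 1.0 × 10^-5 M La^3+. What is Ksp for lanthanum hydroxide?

Ksp ≈ 2.7e-19

La(OH)3(s) ⇌ La^3+(aq) + 3 OH^-(aq)
Stoichiometry gives [OH^-] = (3/1)[La^3+] = 3.00 x 10^-5 M.
Ksp = [La^3+][OH^-]^3
Ksp = 1.0 x 10^-5 × (3.00 x 10^-5)^3 = 2.7 × 10^-19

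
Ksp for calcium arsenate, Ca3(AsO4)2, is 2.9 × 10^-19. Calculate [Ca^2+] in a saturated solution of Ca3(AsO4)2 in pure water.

Ca3(AsO4)2(s) ⇌ 3 Ca^2+(aq) + 2 AsO4^3-(aq)
Ksp = [Ca^2+]^3[AsO4^3-]^2
With molar solubility s: [Ca^2+] = 3s, [AsO4^3-] = 2s.
Substituting: Ksp = (3s)^3(2s)^2 = 108s^5
Solving, s = (2.9 × 10^-19/108)^(1/5) = 7.69 x 10^-5 M
[Ca^2+] = 3s = 2.3 × 10^-4 M

2.3 x 10^-4 M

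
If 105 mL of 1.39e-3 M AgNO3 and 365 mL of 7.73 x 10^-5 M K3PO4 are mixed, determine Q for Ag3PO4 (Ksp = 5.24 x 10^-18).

Total volume = 105 + 365 = 470 mL.
[Ag^+] = 1.39 × 10^-3 × (105/470) = 3.105 × 10^-4 M
[PO4^3-] = 7.73 × 10^-5 × (365/470) = 6.003 × 10^-5 M
Ag3PO4(s) <=> 3 Ag^+ + PO4^3-, so Q = [Ag^+]^3[PO4^3-]
Q = (3.105 x 10^-4)^3(6.003 x 10^-5) = 1.80 × 10^-15
Q > Ksp, so Ag3PO4 will precipitate.

Q ≈ 1.80 × 10^-15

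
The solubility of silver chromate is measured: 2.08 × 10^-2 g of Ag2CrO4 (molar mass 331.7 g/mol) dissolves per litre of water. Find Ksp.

Ksp = 9.86 × 10^-13

Molar solubility s = (2.08 × 10^-2 g/L) / (331.7 g/mol) = 6.271 x 10^-5 M.
Ag2CrO4(s) ⇌ 2 Ag^+ + CrO4^2-
With molar solubility s: [Ag^+] = 2s, [CrO4^2-] = s.
Ksp = [Ag^+]^2[CrO4^2-]
Substituting: Ksp = (2s)^2s = 4s^3
Ksp = 4 × (6.271 × 10^-5)^3 = 9.86 x 10^-13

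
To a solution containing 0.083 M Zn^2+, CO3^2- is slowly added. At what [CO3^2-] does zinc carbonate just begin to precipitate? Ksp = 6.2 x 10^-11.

ZnCO3(s) ⇌ Zn^2+ + CO3^2-
Ksp = [Zn^2+][CO3^2-]
Precipitation begins when Q = Ksp. With [Zn^2+] = 0.083 M:
6.2 x 10^-11 = (0.083) × [CO3^2-]
[CO3^2-] = (6.2 x 10^-11 / 8.3 × 10^-2) = 7.5 x 10^-10 M

7.5 × 10^-10 M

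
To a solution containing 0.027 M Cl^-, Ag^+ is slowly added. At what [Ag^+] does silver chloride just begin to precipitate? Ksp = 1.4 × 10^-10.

[Ag^+] = 5.2 × 10^-9 M

AgCl(s) ⇌ Ag^+ + Cl^-
Ksp = [Ag^+][Cl^-]
Precipitation begins when Q = Ksp. With [Cl^-] = 0.027 M:
1.4 × 10^-10 = (0.027) × [Ag^+]
[Ag^+] = (1.4 × 10^-10 / 2.7 x 10^-2) = 5.2 × 10^-9 M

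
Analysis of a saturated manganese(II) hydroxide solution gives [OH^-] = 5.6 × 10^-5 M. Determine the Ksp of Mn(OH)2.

Mn(OH)2(s) ⇌ Mn^2+ + 2 OH^-
Stoichiometry gives [Mn^2+] = (1/2)[OH^-] = 2.80 × 10^-5 M.
Ksp = [Mn^2+][OH^-]^2
Ksp = 2.80 × 10^-5 × (5.6 × 10^-5)^2 = 8.8 × 10^-14

8.8 × 10^-14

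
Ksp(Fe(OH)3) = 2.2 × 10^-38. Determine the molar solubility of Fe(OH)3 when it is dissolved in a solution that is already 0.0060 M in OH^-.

Fe(OH)3(s) ⇌ Fe^3+(aq) + 3 OH^-(aq)
Ksp = [Fe^3+][OH^-]^3
Let s be the molar solubility in this solution. [Fe^3+] = s, [OH^-] = 0.0060 + 3s ≈ 0.0060 (since the OH^- already present dominates).
Ksp ≈ s × (0.0060)^3
s = 1.0 x 10^-31 M
Check: 3s = 3.1 x 10^-31 ≪ 0.0060, so the approximation is valid.

s = 1.0 × 10^-31 M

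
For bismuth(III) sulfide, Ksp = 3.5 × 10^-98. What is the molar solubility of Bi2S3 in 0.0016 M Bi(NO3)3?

s = 8.0e-32 M

Bi2S3(s) <=> 2 Bi^3+(aq) + 3 S^2-(aq)
Ksp = [Bi^3+]^2[S^2-]^3
Let s be the molar solubility in this solution. [Bi^3+] = 0.0016 + 2s ≈ 0.0016, [S^2-] = 3s (since Bi^3+ from Bi(NO3)3 dominates).
Ksp ≈ (0.0016)^2 × (3s)^3
s = 8.0 × 10^-32 M
Check: 2s = 1.6 × 10^-31 ≪ 0.0016, so the approximation is valid.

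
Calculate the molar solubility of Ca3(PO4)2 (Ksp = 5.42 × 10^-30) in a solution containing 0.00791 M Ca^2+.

1.65 × 10^-12 M

Ca3(PO4)2(s) ⇌ 3 Ca^2+ + 2 PO4^3-
Ksp = [Ca^2+]^3[PO4^3-]^2
If s mol/L dissolves here, [Ca^2+] = 0.00791 + 3s ≈ 0.00791, [PO4^3-] = 2s (Ksp is small, so little additional dissolves).
Ksp ≈ (0.00791)^3 × (2s)^2
s = 1.65 × 10^-12 M
Check: 3s = 5.0 × 10^-12 ≪ 0.00791, so the approximation is valid.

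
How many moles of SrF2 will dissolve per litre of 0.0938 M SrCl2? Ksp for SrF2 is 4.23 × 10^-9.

SrF2(s) <=> Sr^2+(aq) + 2 F^-(aq)
Ksp = [Sr^2+][F^-]^2
Let s = moles of SrF2 that dissolve per litre. [Sr^2+] = 0.0938 + s ≈ 0.0938, [F^-] = 2s (common-ion effect: Sr^2+ is already 0.0938 M).
Ksp ≈ 0.0938 × (2s)^2
s = 1.06 x 10^-4 M
Check: s = 1.1 x 10^-4 ≪ 0.0938, so the approximation is valid.

1.06 × 10^-4 M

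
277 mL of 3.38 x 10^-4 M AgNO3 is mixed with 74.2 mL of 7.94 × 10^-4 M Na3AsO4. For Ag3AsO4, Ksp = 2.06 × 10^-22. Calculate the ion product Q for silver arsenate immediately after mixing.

Q ≈ 3.18e-15

Total volume = 277 + 74.2 = 351.2 mL.
[Ag^+] = 3.38 x 10^-4 × (277/351.2) = 2.666 x 10^-4 M
[AsO4^3-] = 7.94 × 10^-4 × (74.2/351.2) = 1.678 x 10^-4 M
Ag3AsO4(s) ⇌ 3 Ag^+(aq) + AsO4^3-(aq), so Q = [Ag^+]^3[AsO4^3-]
Q = (2.666 x 10^-4)^3(1.678 × 10^-4) = 3.18 × 10^-15
Q > Ksp, so Ag3AsO4 will precipitate.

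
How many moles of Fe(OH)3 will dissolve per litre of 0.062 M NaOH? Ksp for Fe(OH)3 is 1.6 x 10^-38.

s ≈ 6.7e-35 M

Fe(OH)3(s) ⇌ Fe^3+ + 3 OH^-
Ksp = [Fe^3+][OH^-]^3
Let s = moles of Fe(OH)3 that dissolve per litre. [Fe^3+] = s, [OH^-] = 0.062 + 3s ≈ 0.062 (common-ion effect: OH^- is already 0.062 M).
Ksp ≈ s × (0.062)^3
s = 6.7 x 10^-35 M
Check: 3s = 2.0 x 10^-34 ≪ 0.062, so the approximation is valid.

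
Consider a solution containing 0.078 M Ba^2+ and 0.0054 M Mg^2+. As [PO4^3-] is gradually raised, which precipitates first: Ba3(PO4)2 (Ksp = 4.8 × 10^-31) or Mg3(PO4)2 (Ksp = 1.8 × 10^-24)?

Ba3(PO4)2

Each salt begins to precipitate when Q = Ksp, i.e. when [PO4^3-] reaches its threshold.
For Ba3(PO4)2: 4.8 × 10^-31 = (0.078)^3 × [PO4^3-]^2  ⇒  [PO4^3-] = 3.2 x 10^-14 M.
For Mg3(PO4)2: 1.8 × 10^-24 = (0.0054)^3 × [PO4^3-]^2  ⇒  [PO4^3-] = 3.4 × 10^-9 M.
The salt with the lower threshold [PO4^3-] precipitates first: Ba3(PO4)2.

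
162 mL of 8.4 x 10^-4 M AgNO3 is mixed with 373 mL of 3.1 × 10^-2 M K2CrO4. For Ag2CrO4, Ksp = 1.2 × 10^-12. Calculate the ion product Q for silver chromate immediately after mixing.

Total volume = 162 + 373 = 535 mL.
[Ag^+] = 8.4 × 10^-4 × (162/535) = 2.54 × 10^-4 M
[CrO4^2-] = 3.1 × 10^-2 × (373/535) = 2.16 × 10^-2 M
Ag2CrO4(s) <=> 2 Ag^+ + CrO4^2-, so Q = [Ag^+]^2[CrO4^2-]
Q = (2.54 × 10^-4)^2(2.16 × 10^-2) = 1.4 x 10^-9
Q > Ksp, so Ag2CrO4 will precipitate.

Q = 1.4 × 10^-9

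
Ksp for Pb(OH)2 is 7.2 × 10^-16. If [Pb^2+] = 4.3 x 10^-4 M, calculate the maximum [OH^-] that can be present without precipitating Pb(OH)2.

Pb(OH)2(s) ⇌ Pb^2+ + 2 OH^-
Ksp = [Pb^2+][OH^-]^2
Precipitation begins when Q = Ksp. With [Pb^2+] = 4.3 x 10^-4 M:
7.2 × 10^-16 = (4.3 x 10^-4) × [OH^-]^2
[OH^-] = (7.2 × 10^-16 / 4.3 × 10^-4)^(1/2) = 1.3 × 10^-6 M

1.3 × 10^-6 M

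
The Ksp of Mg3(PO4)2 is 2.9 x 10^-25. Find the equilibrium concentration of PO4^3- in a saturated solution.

Mg3(PO4)2(s) ⇌ 3 Mg^2+(aq) + 2 PO4^3-(aq)
Ksp = [Mg^2+]^3[PO4^3-]^2
If s mol/L of Mg3(PO4)2 dissolves, [Mg^2+] = 3s and [PO4^3-] = 2s.
Substituting: Ksp = (3s)^3(2s)^2 = 108s^5
s = (2.9 x 10^-25 / 108)^(1/5) = 4.85 × 10^-6 M
[PO4^3-] = 2s = 9.7 × 10^-6 M

[PO4^3-] = 9.7 x 10^-6 M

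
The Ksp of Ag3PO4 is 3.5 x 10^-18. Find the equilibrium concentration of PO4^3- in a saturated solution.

[PO4^3-] = 1.9 x 10^-5 M

Ag3PO4(s) ⇌ 3 Ag^+(aq) + PO4^3-(aq)
Ksp = [Ag^+]^3[PO4^3-]
Let s = molar solubility. Then [Ag^+] = 3s and [PO4^3-] = s.
Substituting: Ksp = (3s)^3s = 27s^4
Solving, s = (3.5 x 10^-18/27)^(1/4) = 1.90 × 10^-5 M
[PO4^3-] = s = 1.9 × 10^-5 M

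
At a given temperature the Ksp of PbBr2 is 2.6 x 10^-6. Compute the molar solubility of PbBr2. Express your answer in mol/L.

PbBr2(s) ⇌ Pb^2+ + 2 Br^-
Ksp = [Pb^2+][Br^-]^2
For each mole of PbBr2 that dissolves: [Pb^2+] = s, [Br^-] = 2s.
Ksp = s(2s)^2 = 4s^3
s = (2.6 x 10^-6 / 4)^(1/3) = 8.7 × 10^-3 M

s ≈ 8.7 × 10^-3 M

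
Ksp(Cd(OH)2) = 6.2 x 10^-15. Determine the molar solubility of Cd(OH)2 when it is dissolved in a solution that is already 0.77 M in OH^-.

s = 1.0 x 10^-14 M

Cd(OH)2(s) <=> Cd^2+ + 2 OH^-
Ksp = [Cd^2+][OH^-]^2
Let s be the molar solubility in this solution. [Cd^2+] = s, [OH^-] = 0.77 + 2s ≈ 0.77 (common-ion effect: OH^- is already 0.77 M).
Ksp ≈ s × (0.77)^2
s = 1.0 × 10^-14 M
Check: 2s = 2.1 × 10^-14 ≪ 0.77, so the approximation is valid.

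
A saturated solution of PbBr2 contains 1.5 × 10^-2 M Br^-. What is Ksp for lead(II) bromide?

Ksp = 1.7 × 10^-6

PbBr2(s) ⇌ Pb^2+(aq) + 2 Br^-(aq)
Stoichiometry gives [Pb^2+] = (1/2)[Br^-] = 7.50 x 10^-3 M.
Ksp = [Pb^2+][Br^-]^2
Ksp = 7.50 × 10^-3 × (1.5 x 10^-2)^2 = 1.7 x 10^-6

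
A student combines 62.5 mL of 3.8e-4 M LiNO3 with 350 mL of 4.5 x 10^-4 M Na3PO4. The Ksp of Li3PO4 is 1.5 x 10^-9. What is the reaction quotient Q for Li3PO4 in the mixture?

Q = 7.3 × 10^-17

Total volume = 62.5 + 350 = 412.5 mL.
[Li^+] = 3.8 x 10^-4 × (62.5/412.5) = 5.76 × 10^-5 M
[PO4^3-] = 4.5 × 10^-4 × (350/412.5) = 3.82 × 10^-4 M
Li3PO4(s) <=> 3 Li^+ + PO4^3-, so Q = [Li^+]^3[PO4^3-]
Q = (5.76 x 10^-5)^3(3.82 × 10^-4) = 7.3 x 10^-17
Q < Ksp, so no precipitate of Li3PO4 forms.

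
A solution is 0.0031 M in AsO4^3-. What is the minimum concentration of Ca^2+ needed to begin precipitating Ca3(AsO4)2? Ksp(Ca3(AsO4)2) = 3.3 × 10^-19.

Ca3(AsO4)2(s) <=> 3 Ca^2+(aq) + 2 AsO4^3-(aq)
Ksp = [Ca^2+]^3[AsO4^3-]^2
Precipitation begins when Q = Ksp. With [AsO4^3-] = 0.0031 M:
3.3 × 10^-19 = (0.0031)^2 × [Ca^2+]^3
[Ca^2+] = (3.3 × 10^-19 / 9.61 × 10^-6)^(1/3) = 3.3 × 10^-5 M

3.3 × 10^-5 M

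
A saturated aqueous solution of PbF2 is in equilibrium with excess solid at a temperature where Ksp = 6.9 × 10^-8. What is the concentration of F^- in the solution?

[F^-] = 5.2e-3 M

PbF2(s) ⇌ Pb^2+(aq) + 2 F^-(aq)
Ksp = [Pb^2+][F^-]^2
With molar solubility s: [Pb^2+] = s, [F^-] = 2s.
Ksp = s(2s)^2 = 4s^3
s^3 = 6.9 × 10^-8 / 4, so s = 2.58 x 10^-3 M
[F^-] = 2s = 5.2 × 10^-3 M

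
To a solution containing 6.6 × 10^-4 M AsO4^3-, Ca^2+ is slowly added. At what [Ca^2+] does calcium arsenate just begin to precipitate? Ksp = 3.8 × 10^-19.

[Ca^2+] ≈ 9.6e-5 M

Ca3(AsO4)2(s) <=> 3 Ca^2+(aq) + 2 AsO4^3-(aq)
Ksp = [Ca^2+]^3[AsO4^3-]^2
Precipitation begins when Q = Ksp. With [AsO4^3-] = 6.6 × 10^-4 M:
3.8 × 10^-19 = (6.6 × 10^-4)^2 × [Ca^2+]^3
[Ca^2+] = (3.8 × 10^-19 / 4.36 x 10^-7)^(1/3) = 9.6 × 10^-5 M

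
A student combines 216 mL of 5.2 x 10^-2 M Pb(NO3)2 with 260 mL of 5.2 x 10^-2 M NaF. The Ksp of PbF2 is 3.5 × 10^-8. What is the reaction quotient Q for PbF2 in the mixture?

Q ≈ 1.9e-5

Total volume = 216 + 260 = 476 mL.
[Pb^2+] = 5.2 × 10^-2 × (216/476) = 2.36 x 10^-2 M
[F^-] = 5.2 × 10^-2 × (260/476) = 2.84 × 10^-2 M
PbF2(s) ⇌ Pb^2+(aq) + 2 F^-(aq), so Q = [Pb^2+][F^-]^2
Q = (2.36 × 10^-2)(2.84 × 10^-2)^2 = 1.9 x 10^-5
Q > Ksp, so PbF2 will precipitate.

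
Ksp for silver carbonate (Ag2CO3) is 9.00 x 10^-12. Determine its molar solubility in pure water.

s ≈ 1.31 × 10^-4 M

Ag2CO3(s) ⇌ 2 Ag^+ + CO3^2-
Ksp = [Ag^+]^2[CO3^2-]
Let s = molar solubility. Then [Ag^+] = 2s and [CO3^2-] = s.
Substituting: Ksp = (2s)^2s = 4s^3
Solving, s = (9.00 x 10^-12/4)^(1/3) = 1.31 × 10^-4 M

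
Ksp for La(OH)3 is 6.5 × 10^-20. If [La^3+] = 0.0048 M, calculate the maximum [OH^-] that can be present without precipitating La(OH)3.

La(OH)3(s) ⇌ La^3+(aq) + 3 OH^-(aq)
Ksp = [La^3+][OH^-]^3
Precipitation begins when Q = Ksp. With [La^3+] = 0.0048 M:
6.5 × 10^-20 = (0.0048) × [OH^-]^3
[OH^-] = (6.5 × 10^-20 / 4.8 × 10^-3)^(1/3) = 2.4 × 10^-6 M

2.4 × 10^-6 M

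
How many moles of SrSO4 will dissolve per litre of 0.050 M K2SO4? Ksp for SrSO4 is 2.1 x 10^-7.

SrSO4(s) ⇌ Sr^2+ + SO4^2-
Ksp = [Sr^2+][SO4^2-]
If s mol/L dissolves here, [Sr^2+] = s, [SO4^2-] = 0.050 + s ≈ 0.050 (since SO4^2- from K2SO4 dominates).
Ksp ≈ s × 0.050
s = 4.2 × 10^-6 M
Check: s = 4.2 × 10^-6 ≪ 0.050, so the approximation is valid.

4.2 x 10^-6 M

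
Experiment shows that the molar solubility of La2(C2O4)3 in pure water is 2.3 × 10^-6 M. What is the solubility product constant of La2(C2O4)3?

7.0e-27

La2(C2O4)3(s) ⇌ 2 La^3+ + 3 C2O4^2-
Let s = molar solubility. Then [La^3+] = 2s and [C2O4^2-] = 3s.
Ksp = [La^3+]^2[C2O4^2-]^3
Substituting: Ksp = (2s)^2(3s)^3 = 108s^5
Ksp = 108 × (2.3 × 10^-6)^5 = 7.0 x 10^-27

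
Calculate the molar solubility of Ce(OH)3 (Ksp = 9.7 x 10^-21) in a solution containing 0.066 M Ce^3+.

Ce(OH)3(s) <=> Ce^3+ + 3 OH^-
Ksp = [Ce^3+][OH^-]^3
If s mol/L dissolves here, [Ce^3+] = 0.066 + s ≈ 0.066, [OH^-] = 3s (since the Ce^3+ already present dominates).
Ksp ≈ 0.066 × (3s)^3
s = 1.8 × 10^-7 M
Check: s = 1.8 × 10^-7 ≪ 0.066, so the approximation is valid.

s = 1.8 x 10^-7 M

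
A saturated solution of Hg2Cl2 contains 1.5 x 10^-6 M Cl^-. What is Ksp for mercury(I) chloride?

Hg2Cl2(s) <=> Hg2^2+(aq) + 2 Cl^-(aq)
Stoichiometry gives [Hg2^2+] = (1/2)[Cl^-] = 7.50 x 10^-7 M.
Ksp = [Hg2^2+][Cl^-]^2
Ksp = 7.50 x 10^-7 × (1.5 × 10^-6)^2 = 1.7 x 10^-18

1.7 × 10^-18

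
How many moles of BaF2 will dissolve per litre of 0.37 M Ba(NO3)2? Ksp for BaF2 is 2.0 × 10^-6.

s ≈ 1.2 x 10^-3 M

BaF2(s) <=> Ba^2+ + 2 F^-
Ksp = [Ba^2+][F^-]^2
If s mol/L dissolves here, [Ba^2+] = 0.37 + s ≈ 0.37, [F^-] = 2s (Ksp is small, so little additional dissolves).
Ksp ≈ 0.37 × (2s)^2
s = 1.2 × 10^-3 M
Check: s = 1.2 × 10^-3 ≪ 0.37, so the approximation is valid.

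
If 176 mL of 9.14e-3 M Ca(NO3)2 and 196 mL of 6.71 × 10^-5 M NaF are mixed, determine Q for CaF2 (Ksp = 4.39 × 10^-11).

Total volume = 176 + 196 = 372 mL.
[Ca^2+] = 9.14 × 10^-3 × (176/372) = 4.324 × 10^-3 M
[F^-] = 6.71 x 10^-5 × (196/372) = 3.535 x 10^-5 M
CaF2(s) <=> Ca^2+(aq) + 2 F^-(aq), so Q = [Ca^2+][F^-]^2
Q = (4.324 × 10^-3)(3.535 x 10^-5)^2 = 5.40 × 10^-12
Q < Ksp, so no precipitate of CaF2 forms.

Q ≈ 5.40 × 10^-12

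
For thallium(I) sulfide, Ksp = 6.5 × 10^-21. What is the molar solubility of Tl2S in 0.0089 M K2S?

s = 4.3 x 10^-10 M

Tl2S(s) ⇌ 2 Tl^+(aq) + S^2-(aq)
Ksp = [Tl^+]^2[S^2-]
Let s = moles of Tl2S that dissolve per litre. [Tl^+] = 2s, [S^2-] = 0.0089 + s ≈ 0.0089 (Ksp is small, so little additional dissolves).
Ksp ≈ (2s)^2 × 0.0089
s = 4.3 x 10^-10 M
Check: s = 4.3 x 10^-10 ≪ 0.0089, so the approximation is valid.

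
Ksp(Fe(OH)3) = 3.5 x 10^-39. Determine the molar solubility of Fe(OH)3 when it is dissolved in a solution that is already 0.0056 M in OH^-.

Fe(OH)3(s) ⇌ Fe^3+ + 3 OH^-
Ksp = [Fe^3+][OH^-]^3
Let s = moles of Fe(OH)3 that dissolve per litre. [Fe^3+] = s, [OH^-] = 0.0056 + 3s ≈ 0.0056 (common-ion effect: OH^- is already 0.0056 M).
Ksp ≈ s × (0.0056)^3
s = 2.0 × 10^-32 M
Check: 3s = 6.0 × 10^-32 ≪ 0.0056, so the approximation is valid.

s = 2.0 × 10^-32 M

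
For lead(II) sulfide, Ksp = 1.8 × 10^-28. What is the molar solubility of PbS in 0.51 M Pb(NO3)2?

s ≈ 3.5e-28 M

PbS(s) ⇌ Pb^2+(aq) + S^2-(aq)
Ksp = [Pb^2+][S^2-]
Let s be the molar solubility in this solution. [Pb^2+] = 0.51 + s ≈ 0.51, [S^2-] = s (since Pb^2+ from Pb(NO3)2 dominates).
Ksp ≈ 0.51 × s
s = 3.5 × 10^-28 M
Check: s = 3.5 x 10^-28 ≪ 0.51, so the approximation is valid.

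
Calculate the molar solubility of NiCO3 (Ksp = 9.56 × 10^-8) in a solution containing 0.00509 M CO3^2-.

NiCO3(s) <=> Ni^2+(aq) + CO3^2-(aq)
Ksp = [Ni^2+][CO3^2-]
Let s = moles of NiCO3 that dissolve per litre. [Ni^2+] = s, [CO3^2-] = 0.00509 + s ≈ 0.00509 (common-ion effect: CO3^2- is already 0.00509 M).
Ksp ≈ s × 0.00509
s = 1.88 x 10^-5 M
Check: s = 1.9 × 10^-5 ≪ 0.00509, so the approximation is valid.

s = 1.88 × 10^-5 M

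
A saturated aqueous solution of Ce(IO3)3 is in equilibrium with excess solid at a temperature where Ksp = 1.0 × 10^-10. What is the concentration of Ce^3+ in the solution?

Ce(IO3)3(s) ⇌ Ce^3+(aq) + 3 IO3^-(aq)
Ksp = [Ce^3+][IO3^-]^3
If s mol/L of Ce(IO3)3 dissolves, [Ce^3+] = s and [IO3^-] = 3s.
Substituting: Ksp = s(3s)^3 = 27s^4
Solving, s = (1.0 × 10^-10/27)^(1/4) = 1.39 × 10^-3 M
[Ce^3+] = s = 1.4 × 10^-3 M

1.4 × 10^-3 M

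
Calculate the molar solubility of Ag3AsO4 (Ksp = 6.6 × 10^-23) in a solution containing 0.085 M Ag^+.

Ag3AsO4(s) <=> 3 Ag^+(aq) + AsO4^3-(aq)
Ksp = [Ag^+]^3[AsO4^3-]
Let s = moles of Ag3AsO4 that dissolve per litre. [Ag^+] = 0.085 + 3s ≈ 0.085, [AsO4^3-] = s (Ksp is small, so little additional dissolves).
Ksp ≈ (0.085)^3 × s
s = 1.1 × 10^-19 M
Check: 3s = 3.2 × 10^-19 ≪ 0.085, so the approximation is valid.

1.1e-19 M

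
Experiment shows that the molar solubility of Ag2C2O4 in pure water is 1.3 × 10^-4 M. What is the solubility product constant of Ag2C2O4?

Ksp ≈ 8.8 × 10^-12

Ag2C2O4(s) ⇌ 2 Ag^+(aq) + C2O4^2-(aq)
Let s = molar solubility. Then [Ag^+] = 2s and [C2O4^2-] = s.
Ksp = [Ag^+]^2[C2O4^2-]
So Ksp = (2s)^2 × s = 4s^3
Ksp = 4 × (1.3 × 10^-4)^3 = 8.8 × 10^-12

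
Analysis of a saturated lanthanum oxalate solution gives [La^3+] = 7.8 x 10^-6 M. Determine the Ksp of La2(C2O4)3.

La2(C2O4)3(s) ⇌ 2 La^3+ + 3 C2O4^2-
Stoichiometry gives [C2O4^2-] = (3/2)[La^3+] = 1.17 x 10^-5 M.
Ksp = [La^3+]^2[C2O4^2-]^3
Ksp = (7.8 × 10^-6)^2 × (1.17 x 10^-5)^3 = 9.7 × 10^-26

Ksp = 9.7 × 10^-26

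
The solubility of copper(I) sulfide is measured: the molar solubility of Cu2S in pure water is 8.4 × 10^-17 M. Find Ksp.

Ksp ≈ 2.4 x 10^-48

Cu2S(s) ⇌ 2 Cu^+ + S^2-
For each mole of Cu2S that dissolves: [Cu^+] = 2s, [S^2-] = s.
Ksp = [Cu^+]^2[S^2-]
So Ksp = (2s)^2 × s = 4s^3
Ksp = 4 × (8.4 x 10^-17)^3 = 2.4 × 10^-48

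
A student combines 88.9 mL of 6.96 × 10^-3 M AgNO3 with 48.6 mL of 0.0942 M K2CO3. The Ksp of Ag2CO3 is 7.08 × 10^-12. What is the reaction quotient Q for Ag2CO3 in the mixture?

Q = 6.74e-7

Total volume = 88.9 + 48.6 = 137.5 mL.
[Ag^+] = 6.96 × 10^-3 × (88.9/137.5) = 4.500 x 10^-3 M
[CO3^2-] = 9.42 × 10^-2 × (48.6/137.5) = 3.330 x 10^-2 M
Ag2CO3(s) ⇌ 2 Ag^+ + CO3^2-, so Q = [Ag^+]^2[CO3^2-]
Q = (4.500 × 10^-3)^2(3.330 × 10^-2) = 6.74 × 10^-7
Q > Ksp, so Ag2CO3 will precipitate.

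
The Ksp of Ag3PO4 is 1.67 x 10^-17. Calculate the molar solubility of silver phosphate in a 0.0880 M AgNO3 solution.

s ≈ 2.45e-14 M

Ag3PO4(s) ⇌ 3 Ag^+(aq) + PO4^3-(aq)
Ksp = [Ag^+]^3[PO4^3-]
Let s be the molar solubility in this solution. [Ag^+] = 0.0880 + 3s ≈ 0.0880, [PO4^3-] = s (Ksp is small, so little additional dissolves).
Ksp ≈ (0.0880)^3 × s
s = 2.45 x 10^-14 M
Check: 3s = 7.4 × 10^-14 ≪ 0.0880, so the approximation is valid.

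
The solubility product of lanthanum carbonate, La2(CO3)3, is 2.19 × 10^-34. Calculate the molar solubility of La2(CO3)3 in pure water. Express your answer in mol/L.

La2(CO3)3(s) ⇌ 2 La^3+(aq) + 3 CO3^2-(aq)
Ksp = [La^3+]^2[CO3^2-]^3
If s mol/L of La2(CO3)3 dissolves, [La^3+] = 2s and [CO3^2-] = 3s.
So Ksp = (2s)^2 × (3s)^3 = 108s^5
Solving, s = (2.19 × 10^-34/108)^(1/5) = 7.27 × 10^-8 M

s ≈ 7.27e-8 M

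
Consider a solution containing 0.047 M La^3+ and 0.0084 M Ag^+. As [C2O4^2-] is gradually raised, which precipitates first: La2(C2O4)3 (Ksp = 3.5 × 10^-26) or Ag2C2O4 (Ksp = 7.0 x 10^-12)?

La2(C2O4)3

Each salt begins to precipitate when Q = Ksp, i.e. when [C2O4^2-] reaches its threshold.
For La2(C2O4)3: 3.5 × 10^-26 = (0.047)^2 × [C2O4^2-]^3  ⇒  [C2O4^2-] = 2.5 × 10^-8 M.
For Ag2C2O4: 7.0 x 10^-12 = (0.0084)^2 × [C2O4^2-]  ⇒  [C2O4^2-] = 9.9 × 10^-8 M.
The salt with the lower threshold [C2O4^2-] precipitates first: La2(C2O4)3.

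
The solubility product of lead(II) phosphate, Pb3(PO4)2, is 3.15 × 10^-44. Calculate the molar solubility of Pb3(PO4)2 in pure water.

Pb3(PO4)2(s) ⇌ 3 Pb^2+ + 2 PO4^3-
Ksp = [Pb^2+]^3[PO4^3-]^2
If s mol/L of Pb3(PO4)2 dissolves, [Pb^2+] = 3s and [PO4^3-] = 2s.
Substituting: Ksp = (3s)^3(2s)^2 = 108s^5
Solving, s = (3.15 × 10^-44/108)^(1/5) = 7.82 × 10^-10 M

s = 7.82 x 10^-10 M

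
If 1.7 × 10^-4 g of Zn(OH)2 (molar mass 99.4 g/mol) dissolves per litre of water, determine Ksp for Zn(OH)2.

Ksp ≈ 2.0 × 10^-17

Molar solubility s = (1.7 × 10^-4 g/L) / (99.4 g/mol) = 1.71 × 10^-6 M.
Zn(OH)2(s) ⇌ Zn^2+ + 2 OH^-
For each mole of Zn(OH)2 that dissolves: [Zn^2+] = s, [OH^-] = 2s.
Ksp = [Zn^2+][OH^-]^2
So Ksp = s × (2s)^2 = 4s^3
Ksp = 4 × (1.71 × 10^-6)^3 = 2.0 × 10^-17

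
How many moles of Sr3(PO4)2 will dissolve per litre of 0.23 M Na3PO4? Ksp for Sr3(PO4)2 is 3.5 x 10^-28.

Sr3(PO4)2(s) ⇌ 3 Sr^2+ + 2 PO4^3-
Ksp = [Sr^2+]^3[PO4^3-]^2
Let s = moles of Sr3(PO4)2 that dissolve per litre. [Sr^2+] = 3s, [PO4^3-] = 0.23 + 2s ≈ 0.23 (common-ion effect: PO4^3- is already 0.23 M).
Ksp ≈ (3s)^3 × (0.23)^2
s = 6.3 x 10^-10 M
Check: 2s = 1.3 x 10^-9 ≪ 0.23, so the approximation is valid.

s ≈ 6.3e-10 M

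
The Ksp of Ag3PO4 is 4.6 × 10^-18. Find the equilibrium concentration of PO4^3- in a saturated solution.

Ag3PO4(s) ⇌ 3 Ag^+ + PO4^3-
Ksp = [Ag^+]^3[PO4^3-]
For each mole of Ag3PO4 that dissolves: [Ag^+] = 3s, [PO4^3-] = s.
So Ksp = (3s)^3 × s = 27s^4
s = (4.6 × 10^-18 / 27)^(1/4) = 2.03 x 10^-5 M
[PO4^3-] = s = 2.0 x 10^-5 M

[PO4^3-] = 2.0e-5 M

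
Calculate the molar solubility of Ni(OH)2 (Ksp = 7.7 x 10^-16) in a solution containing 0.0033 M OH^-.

7.1 × 10^-11 M

Ni(OH)2(s) <=> Ni^2+(aq) + 2 OH^-(aq)
Ksp = [Ni^2+][OH^-]^2
If s mol/L dissolves here, [Ni^2+] = s, [OH^-] = 0.0033 + 2s ≈ 0.0033 (Ksp is small, so little additional dissolves).
Ksp ≈ s × (0.0033)^2
s = 7.1 × 10^-11 M
Check: 2s = 1.4 × 10^-10 ≪ 0.0033, so the approximation is valid.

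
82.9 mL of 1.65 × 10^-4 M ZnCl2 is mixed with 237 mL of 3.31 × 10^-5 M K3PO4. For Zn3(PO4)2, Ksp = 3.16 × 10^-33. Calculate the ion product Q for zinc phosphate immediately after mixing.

Q = 4.70 x 10^-23

Total volume = 82.9 + 237 = 319.9 mL.
[Zn^2+] = 1.65 × 10^-4 × (82.9/319.9) = 4.276 x 10^-5 M
[PO4^3-] = 3.31 × 10^-5 × (237/319.9) = 2.452 × 10^-5 M
Zn3(PO4)2(s) ⇌ 3 Zn^2+ + 2 PO4^3-, so Q = [Zn^2+]^3[PO4^3-]^2
Q = (4.276 × 10^-5)^3(2.452 × 10^-5)^2 = 4.70 × 10^-23
Q > Ksp, so Zn3(PO4)2 will precipitate.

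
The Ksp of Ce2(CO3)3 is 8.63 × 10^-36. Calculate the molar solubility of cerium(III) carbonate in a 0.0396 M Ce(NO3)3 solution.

5.89 × 10^-12 M

Ce2(CO3)3(s) <=> 2 Ce^3+ + 3 CO3^2-
Ksp = [Ce^3+]^2[CO3^2-]^3
Let s be the molar solubility in this solution. [Ce^3+] = 0.0396 + 2s ≈ 0.0396, [CO3^2-] = 3s (common-ion effect: Ce^3+ is already 0.0396 M).
Ksp ≈ (0.0396)^2 × (3s)^3
s = 5.89 x 10^-12 M
Check: 2s = 1.2 × 10^-11 ≪ 0.0396, so the approximation is valid.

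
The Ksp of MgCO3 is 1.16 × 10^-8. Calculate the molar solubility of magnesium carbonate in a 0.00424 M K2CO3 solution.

MgCO3(s) ⇌ Mg^2+(aq) + CO3^2-(aq)
Ksp = [Mg^2+][CO3^2-]
Let s = moles of MgCO3 that dissolve per litre. [Mg^2+] = s, [CO3^2-] = 0.00424 + s ≈ 0.00424 (common-ion effect: CO3^2- is already 0.00424 M).
Ksp ≈ s × 0.00424
s = 2.74 × 10^-6 M
Check: s = 2.7 x 10^-6 ≪ 0.00424, so the approximation is valid.

s = 2.74e-6 M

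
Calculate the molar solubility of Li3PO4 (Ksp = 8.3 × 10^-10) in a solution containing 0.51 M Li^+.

6.3 x 10^-9 M

Li3PO4(s) ⇌ 3 Li^+(aq) + PO4^3-(aq)
Ksp = [Li^+]^3[PO4^3-]
If s mol/L dissolves here, [Li^+] = 0.51 + 3s ≈ 0.51, [PO4^3-] = s (Ksp is small, so little additional dissolves).
Ksp ≈ (0.51)^3 × s
s = 6.3 × 10^-9 M
Check: 3s = 1.9 × 10^-8 ≪ 0.51, so the approximation is valid.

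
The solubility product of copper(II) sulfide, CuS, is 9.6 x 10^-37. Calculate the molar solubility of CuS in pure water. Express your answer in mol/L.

s = 9.8 × 10^-19 M

CuS(s) ⇌ Cu^2+ + S^2-
Ksp = [Cu^2+][S^2-]
Let s = molar solubility. Then [Cu^2+] = s and [S^2-] = s.
Ksp = (s)(s) = s^2
s = (9.6 x 10^-37)^(1/2) = 9.8 × 10^-19 M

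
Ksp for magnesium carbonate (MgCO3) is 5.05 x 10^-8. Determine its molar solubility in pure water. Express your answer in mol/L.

MgCO3(s) ⇌ Mg^2+ + CO3^2-
Ksp = [Mg^2+][CO3^2-]
Let s = molar solubility. Then [Mg^2+] = s and [CO3^2-] = s.
Ksp = s^2
s = √(5.05 x 10^-8) = 2.25 × 10^-4 M

s = 2.25e-4 M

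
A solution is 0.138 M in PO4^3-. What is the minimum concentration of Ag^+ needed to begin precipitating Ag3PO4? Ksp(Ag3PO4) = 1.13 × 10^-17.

Ag3PO4(s) <=> 3 Ag^+ + PO4^3-
Ksp = [Ag^+]^3[PO4^3-]
Precipitation begins when Q = Ksp. With [PO4^3-] = 0.138 M:
1.13 × 10^-17 = (0.138) × [Ag^+]^3
[Ag^+] = (1.13 × 10^-17 / 1.38 × 10^-1)^(1/3) = 4.34 × 10^-6 M

4.34e-6 M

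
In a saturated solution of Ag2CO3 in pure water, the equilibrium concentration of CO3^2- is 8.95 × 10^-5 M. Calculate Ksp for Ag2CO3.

2.87e-12

Ag2CO3(s) ⇌ 2 Ag^+(aq) + CO3^2-(aq)
Stoichiometry gives [Ag^+] = (2/1)[CO3^2-] = 1.790 × 10^-4 M.
Ksp = [Ag^+]^2[CO3^2-]
Ksp = (1.790 × 10^-4)^2 × 8.95 × 10^-5 = 2.87 x 10^-12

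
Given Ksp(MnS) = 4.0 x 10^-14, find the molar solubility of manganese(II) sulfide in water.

s ≈ 2.0e-7 M

MnS(s) <=> Mn^2+ + S^2-
Ksp = [Mn^2+][S^2-]
Let s = molar solubility. Then [Mn^2+] = s and [S^2-] = s.
Ksp = s × s = s^2
s = (4.0 x 10^-14)^(1/2) = 2.0 x 10^-7 M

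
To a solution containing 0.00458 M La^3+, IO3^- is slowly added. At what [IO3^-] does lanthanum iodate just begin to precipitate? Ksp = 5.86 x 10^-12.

La(IO3)3(s) ⇌ La^3+(aq) + 3 IO3^-(aq)
Ksp = [La^3+][IO3^-]^3
Precipitation begins when Q = Ksp. With [La^3+] = 0.00458 M:
5.86 x 10^-12 = (0.00458) × [IO3^-]^3
[IO3^-] = (5.86 x 10^-12 / 4.58 × 10^-3)^(1/3) = 1.09 × 10^-3 M

[IO3^-] = 1.09 × 10^-3 M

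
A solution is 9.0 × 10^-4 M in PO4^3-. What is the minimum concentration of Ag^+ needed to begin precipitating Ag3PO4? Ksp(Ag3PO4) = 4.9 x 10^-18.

[Ag^+] ≈ 1.8 × 10^-5 M

Ag3PO4(s) ⇌ 3 Ag^+(aq) + PO4^3-(aq)
Ksp = [Ag^+]^3[PO4^3-]
Precipitation begins when Q = Ksp. With [PO4^3-] = 9.0 × 10^-4 M:
4.9 x 10^-18 = (9.0 × 10^-4) × [Ag^+]^3
[Ag^+] = (4.9 x 10^-18 / 9.0 × 10^-4)^(1/3) = 1.8 × 10^-5 M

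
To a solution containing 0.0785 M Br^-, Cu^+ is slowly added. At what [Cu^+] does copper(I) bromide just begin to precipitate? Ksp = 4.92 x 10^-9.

CuBr(s) ⇌ Cu^+ + Br^-
Ksp = [Cu^+][Br^-]
Precipitation begins when Q = Ksp. With [Br^-] = 0.0785 M:
4.92 x 10^-9 = (0.0785) × [Cu^+]
[Cu^+] = (4.92 x 10^-9 / 7.85 × 10^-2) = 6.27 × 10^-8 M

[Cu^+] = 6.27 x 10^-8 M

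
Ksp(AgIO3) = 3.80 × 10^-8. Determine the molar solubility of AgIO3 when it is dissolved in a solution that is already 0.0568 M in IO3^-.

s ≈ 6.69 × 10^-7 M

AgIO3(s) <=> Ag^+ + IO3^-
Ksp = [Ag^+][IO3^-]
Let s be the molar solubility in this solution. [Ag^+] = s, [IO3^-] = 0.0568 + s ≈ 0.0568 (common-ion effect: IO3^- is already 0.0568 M).
Ksp ≈ s × 0.0568
s = 6.69 × 10^-7 M
Check: s = 6.7 x 10^-7 ≪ 0.0568, so the approximation is valid.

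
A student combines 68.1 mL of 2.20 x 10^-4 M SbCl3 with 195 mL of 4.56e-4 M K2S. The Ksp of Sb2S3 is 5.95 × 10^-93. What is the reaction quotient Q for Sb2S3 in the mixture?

Total volume = 68.1 + 195 = 263.1 mL.
[Sb^3+] = 2.20 × 10^-4 × (68.1/263.1) = 5.694 × 10^-5 M
[S^2-] = 4.56 × 10^-4 × (195/263.1) = 3.380 x 10^-4 M
Sb2S3(s) <=> 2 Sb^3+ + 3 S^2-, so Q = [Sb^3+]^2[S^2-]^3
Q = (5.694 x 10^-5)^2(3.380 x 10^-4)^3 = 1.25 × 10^-19
Q > Ksp, so Sb2S3 will precipitate.

1.25e-19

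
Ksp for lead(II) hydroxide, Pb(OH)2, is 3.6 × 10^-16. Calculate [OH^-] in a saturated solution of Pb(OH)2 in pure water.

Pb(OH)2(s) ⇌ Pb^2+(aq) + 2 OH^-(aq)
Ksp = [Pb^2+][OH^-]^2
If s mol/L of Pb(OH)2 dissolves, [Pb^2+] = s and [OH^-] = 2s.
Ksp = s(2s)^2 = 4s^3
s = (3.6 × 10^-16 / 4)^(1/3) = 4.48 × 10^-6 M
[OH^-] = 2s = 9.0 × 10^-6 M

[OH^-] = 9.0 x 10^-6 M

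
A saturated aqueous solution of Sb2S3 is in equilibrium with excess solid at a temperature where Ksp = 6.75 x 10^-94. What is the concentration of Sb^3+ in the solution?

Sb2S3(s) ⇌ 2 Sb^3+(aq) + 3 S^2-(aq)
Ksp = [Sb^3+]^2[S^2-]^3
For each mole of Sb2S3 that dissolves: [Sb^3+] = 2s, [S^2-] = 3s.
Ksp = (2s)^2(3s)^3 = 108s^5
s^5 = 6.75 x 10^-94 / 108, so s = 9.103 x 10^-20 M
[Sb^3+] = 2s = 1.82 x 10^-19 M

[Sb^3+] = 1.82e-19 M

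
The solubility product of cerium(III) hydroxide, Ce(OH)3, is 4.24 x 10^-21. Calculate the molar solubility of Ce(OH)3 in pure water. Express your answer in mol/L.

Ce(OH)3(s) ⇌ Ce^3+ + 3 OH^-
Ksp = [Ce^3+][OH^-]^3
For each mole of Ce(OH)3 that dissolves: [Ce^3+] = s, [OH^-] = 3s.
Ksp = s(3s)^3 = 27s^4
Solving, s = (4.24 x 10^-21/27)^(1/4) = 3.54 × 10^-6 M

s = 3.54e-6 M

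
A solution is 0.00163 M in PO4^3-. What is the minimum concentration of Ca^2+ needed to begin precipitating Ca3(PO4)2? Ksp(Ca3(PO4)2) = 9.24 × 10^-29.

[Ca^2+] = 3.26 × 10^-8 M

Ca3(PO4)2(s) <=> 3 Ca^2+(aq) + 2 PO4^3-(aq)
Ksp = [Ca^2+]^3[PO4^3-]^2
Precipitation begins when Q = Ksp. With [PO4^3-] = 0.00163 M:
9.24 × 10^-29 = (0.00163)^2 × [Ca^2+]^3
[Ca^2+] = (9.24 × 10^-29 / 2.657 x 10^-6)^(1/3) = 3.26 × 10^-8 M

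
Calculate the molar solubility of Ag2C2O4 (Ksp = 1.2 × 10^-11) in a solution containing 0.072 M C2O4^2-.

Ag2C2O4(s) ⇌ 2 Ag^+ + C2O4^2-
Ksp = [Ag^+]^2[C2O4^2-]
Let s = moles of Ag2C2O4 that dissolve per litre. [Ag^+] = 2s, [C2O4^2-] = 0.072 + s ≈ 0.072 (since the C2O4^2- already present dominates).
Ksp ≈ (2s)^2 × 0.072
s = 6.5 × 10^-6 M
Check: s = 6.5 × 10^-6 ≪ 0.072, so the approximation is valid.

6.5 x 10^-6 M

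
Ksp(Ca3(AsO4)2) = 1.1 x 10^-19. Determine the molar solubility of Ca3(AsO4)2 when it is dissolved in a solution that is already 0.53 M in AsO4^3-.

Ca3(AsO4)2(s) ⇌ 3 Ca^2+ + 2 AsO4^3-
Ksp = [Ca^2+]^3[AsO4^3-]^2
If s mol/L dissolves here, [Ca^2+] = 3s, [AsO4^3-] = 0.53 + 2s ≈ 0.53 (Ksp is small, so little additional dissolves).
Ksp ≈ (3s)^3 × (0.53)^2
s = 2.4 x 10^-7 M
Check: 2s = 4.9 × 10^-7 ≪ 0.53, so the approximation is valid.

2.4 × 10^-7 M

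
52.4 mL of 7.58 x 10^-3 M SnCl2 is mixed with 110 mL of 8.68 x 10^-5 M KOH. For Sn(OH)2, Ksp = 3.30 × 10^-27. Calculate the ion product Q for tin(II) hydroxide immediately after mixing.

Total volume = 52.4 + 110 = 162.4 mL.
[Sn^2+] = 7.58 × 10^-3 × (52.4/162.4) = 2.446 × 10^-3 M
[OH^-] = 8.68 x 10^-5 × (110/162.4) = 5.879 × 10^-5 M
Sn(OH)2(s) ⇌ Sn^2+(aq) + 2 OH^-(aq), so Q = [Sn^2+][OH^-]^2
Q = (2.446 × 10^-3)(5.879 × 10^-5)^2 = 8.45 x 10^-12
Q > Ksp, so Sn(OH)2 will precipitate.

Q ≈ 8.45 x 10^-12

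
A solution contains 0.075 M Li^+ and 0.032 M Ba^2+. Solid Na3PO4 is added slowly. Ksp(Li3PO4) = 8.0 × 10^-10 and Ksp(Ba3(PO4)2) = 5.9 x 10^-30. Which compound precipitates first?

Ba3(PO4)2

Each salt begins to precipitate when Q = Ksp, i.e. when [PO4^3-] reaches its threshold.
For Li3PO4: 8.0 × 10^-10 = (0.075)^3 × [PO4^3-]  ⇒  [PO4^3-] = 1.9 × 10^-6 M.
For Ba3(PO4)2: 5.9 x 10^-30 = (0.032)^3 × [PO4^3-]^2  ⇒  [PO4^3-] = 4.2 × 10^-13 M.
The salt with the lower threshold [PO4^3-] precipitates first: Ba3(PO4)2.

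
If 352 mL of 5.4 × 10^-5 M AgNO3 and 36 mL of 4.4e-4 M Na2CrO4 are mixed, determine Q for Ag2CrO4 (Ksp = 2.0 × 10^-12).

9.8 × 10^-14

Total volume = 352 + 36 = 388 mL.
[Ag^+] = 5.4 × 10^-5 × (352/388) = 4.90 x 10^-5 M
[CrO4^2-] = 4.4 × 10^-4 × (36/388) = 4.08 × 10^-5 M
Ag2CrO4(s) <=> 2 Ag^+(aq) + CrO4^2-(aq), so Q = [Ag^+]^2[CrO4^2-]
Q = (4.90 x 10^-5)^2(4.08 x 10^-5) = 9.8 × 10^-14
Q < Ksp, so no precipitate of Ag2CrO4 forms.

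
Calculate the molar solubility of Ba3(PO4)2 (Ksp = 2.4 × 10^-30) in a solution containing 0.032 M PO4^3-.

Ba3(PO4)2(s) ⇌ 3 Ba^2+(aq) + 2 PO4^3-(aq)
Ksp = [Ba^2+]^3[PO4^3-]^2
If s mol/L dissolves here, [Ba^2+] = 3s, [PO4^3-] = 0.032 + 2s ≈ 0.032 (common-ion effect: PO4^3- is already 0.032 M).
Ksp ≈ (3s)^3 × (0.032)^2
s = 4.4 × 10^-10 M
Check: 2s = 8.9 × 10^-10 ≪ 0.032, so the approximation is valid.

4.4e-10 M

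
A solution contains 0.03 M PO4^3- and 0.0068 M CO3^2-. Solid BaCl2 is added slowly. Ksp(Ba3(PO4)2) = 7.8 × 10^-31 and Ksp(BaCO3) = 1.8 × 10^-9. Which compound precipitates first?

Ba3(PO4)2

Precipitation of each salt starts when its ion product equals its Ksp.
For Ba3(PO4)2: 7.8 × 10^-31 = (0.03)^2 × [Ba^2+]^3  ⇒  [Ba^2+] = 9.5 x 10^-10 M.
For BaCO3: 1.8 × 10^-9 = 0.0068 × [Ba^2+]  ⇒  [Ba^2+] = 2.6 × 10^-7 M.
The salt with the lower threshold [Ba^2+] precipitates first: Ba3(PO4)2.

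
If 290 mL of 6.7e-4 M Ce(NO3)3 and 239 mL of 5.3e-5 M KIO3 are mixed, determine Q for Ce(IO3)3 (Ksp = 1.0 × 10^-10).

Total volume = 290 + 239 = 529 mL.
[Ce^3+] = 6.7 × 10^-4 × (290/529) = 3.67 x 10^-4 M
[IO3^-] = 5.3 × 10^-5 × (239/529) = 2.39 x 10^-5 M
Ce(IO3)3(s) <=> Ce^3+(aq) + 3 IO3^-(aq), so Q = [Ce^3+][IO3^-]^3
Q = (3.67 × 10^-4)(2.39 x 10^-5)^3 = 5.0 × 10^-18
Q < Ksp, so no precipitate of Ce(IO3)3 forms.

Q = 5.0 × 10^-18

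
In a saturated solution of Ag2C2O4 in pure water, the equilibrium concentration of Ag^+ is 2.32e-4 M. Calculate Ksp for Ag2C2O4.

6.24e-12

Ag2C2O4(s) ⇌ 2 Ag^+(aq) + C2O4^2-(aq)
Stoichiometry gives [C2O4^2-] = (1/2)[Ag^+] = 1.160 × 10^-4 M.
Ksp = [Ag^+]^2[C2O4^2-]
Ksp = (2.32 x 10^-4)^2 × 1.160 × 10^-4 = 6.24 × 10^-12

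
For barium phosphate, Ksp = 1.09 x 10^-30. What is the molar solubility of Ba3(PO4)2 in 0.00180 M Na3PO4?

2.32 x 10^-9 M

Ba3(PO4)2(s) ⇌ 3 Ba^2+(aq) + 2 PO4^3-(aq)
Ksp = [Ba^2+]^3[PO4^3-]^2
If s mol/L dissolves here, [Ba^2+] = 3s, [PO4^3-] = 0.00180 + 2s ≈ 0.00180 (since PO4^3- from Na3PO4 dominates).
Ksp ≈ (3s)^3 × (0.00180)^2
s = 2.32 × 10^-9 M
Check: 2s = 4.6 x 10^-9 ≪ 0.00180, so the approximation is valid.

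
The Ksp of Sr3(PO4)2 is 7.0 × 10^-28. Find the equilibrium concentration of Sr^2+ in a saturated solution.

[Sr^2+] ≈ 4.4 × 10^-6 M

Sr3(PO4)2(s) <=> 3 Sr^2+(aq) + 2 PO4^3-(aq)
Ksp = [Sr^2+]^3[PO4^3-]^2
For each mole of Sr3(PO4)2 that dissolves: [Sr^2+] = 3s, [PO4^3-] = 2s.
Substituting: Ksp = (3s)^3(2s)^2 = 108s^5
Solving, s = (7.0 × 10^-28/108)^(1/5) = 1.45 × 10^-6 M
[Sr^2+] = 3s = 4.4 x 10^-6 M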